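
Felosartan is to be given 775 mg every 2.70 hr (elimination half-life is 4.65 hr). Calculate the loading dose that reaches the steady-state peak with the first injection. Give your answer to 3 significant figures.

k = ln 2 / 4.65 = 0.1491 hr⁻¹
Accumulation ratio R = 1 / (1 − e^(−kτ)) = 1 / (1 − e^(−0.1491×2.70)) = 1 / (1 − 0.6687) = 3.018
Loading dose = maintenance dose × R = 775 × 3.018 ≈ 2340 mg

2340 mg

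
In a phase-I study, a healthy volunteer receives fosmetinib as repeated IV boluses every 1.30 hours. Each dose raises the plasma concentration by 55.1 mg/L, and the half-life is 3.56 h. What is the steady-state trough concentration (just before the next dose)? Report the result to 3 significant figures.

191 mg/L

k = ln 2 / 3.56 = 0.1947 h⁻¹
Fraction remaining after one interval: e^(−kτ) = e^(−0.1947 × 1.30) = 0.7764
R = 1 / (1 − 0.7764) = 4.472
Css,max = 55.1 × 4.472 = 246.4 mg/L
Css,min = Css,max × e^(−kτ) = 246.4 × 0.7764 ≈ 191 mg/L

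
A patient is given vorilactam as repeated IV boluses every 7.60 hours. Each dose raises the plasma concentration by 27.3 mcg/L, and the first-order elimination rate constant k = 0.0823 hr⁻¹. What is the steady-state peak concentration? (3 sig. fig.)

Fraction remaining after one interval: e^(−kτ) = e^(−0.08230 × 7.60) = 0.5350
R = 1 / (1 − 0.5350) = 2.151
Css,max = 27.3 × 2.151 ≈ 58.7 mcg/L

58.7 mcg/L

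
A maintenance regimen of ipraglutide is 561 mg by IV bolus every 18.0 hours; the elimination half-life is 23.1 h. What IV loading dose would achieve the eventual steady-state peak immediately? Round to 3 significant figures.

k = ln 2 / 23.1 = 0.03001 h⁻¹
Accumulation ratio R = 1 / (1 − e^(−kτ)) = 1 / (1 − e^(−0.03001×18.0)) = 1 / (1 − 0.5827) = 2.396
Loading dose = maintenance dose × R = 561 × 2.396 ≈ 1340 mg

1340 mg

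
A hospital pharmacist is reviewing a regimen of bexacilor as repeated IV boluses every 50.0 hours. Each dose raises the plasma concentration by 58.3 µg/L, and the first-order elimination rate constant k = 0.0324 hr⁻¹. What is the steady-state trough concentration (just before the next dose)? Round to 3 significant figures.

Fraction remaining after one interval: e^(−kτ) = e^(−0.03240 × 50.0) = 0.1979
R = 1 / (1 − 0.1979) = 1.247
Css,max = 58.3 × 1.247 = 72.68 µg/L
Css,min = Css,max × e^(−kτ) = 72.68 × 0.1979 ≈ 14.4 µg/L

14.4 µg/L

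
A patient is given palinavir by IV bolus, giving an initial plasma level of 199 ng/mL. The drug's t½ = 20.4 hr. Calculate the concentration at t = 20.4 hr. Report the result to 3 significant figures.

k = ln 2 / 20.4 = 0.03398 hr⁻¹
C(t) = C₀ e^(−kt) = 199 × e^(−0.03398 × 20.4) = 199 × e^(−0.6931) = 199 × 0.5000 ≈ 99.5 ng/mL

99.5 ng/mL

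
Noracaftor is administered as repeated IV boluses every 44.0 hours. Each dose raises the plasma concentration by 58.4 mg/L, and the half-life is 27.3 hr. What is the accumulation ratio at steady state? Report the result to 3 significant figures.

1.49

k = ln 2 / 27.3 = 0.02539 hr⁻¹
Fraction remaining after one interval: e^(−kτ) = e^(−0.02539 × 44.0) = 0.3272
R = 1 / (1 − 0.3272) = 1 / 0.6728 ≈ 1.49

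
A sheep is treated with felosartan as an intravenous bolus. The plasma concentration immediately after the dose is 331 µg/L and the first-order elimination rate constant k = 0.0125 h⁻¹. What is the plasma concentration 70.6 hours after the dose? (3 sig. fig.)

137 µg/L

C(t) = C₀ e^(−kt) = 331 × e^(−0.01250 × 70.6) = 331 × e^(−0.8825) = 331 × 0.4137 ≈ 137 µg/L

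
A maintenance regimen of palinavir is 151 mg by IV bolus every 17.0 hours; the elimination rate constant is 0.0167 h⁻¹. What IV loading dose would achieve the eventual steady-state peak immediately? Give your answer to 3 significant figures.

Accumulation ratio R = 1 / (1 − e^(−kτ)) = 1 / (1 − e^(−0.01670×17.0)) = 1 / (1 − 0.7528) = 4.046
Loading dose = maintenance dose × R = 151 × 4.046 ≈ 611 mg

611 mg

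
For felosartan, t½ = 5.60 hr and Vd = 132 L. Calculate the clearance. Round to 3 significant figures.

k = ln 2 / t½ = ln 2 / 5.60 = 0.1238 hr⁻¹
CL = k · V = 0.1238 × 132 ≈ 16.3 L/hr

16.3 L/hr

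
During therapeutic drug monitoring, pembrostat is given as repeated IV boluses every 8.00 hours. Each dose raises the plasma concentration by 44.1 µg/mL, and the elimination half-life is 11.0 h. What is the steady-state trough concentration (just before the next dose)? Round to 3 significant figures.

67.3 µg/mL

k = ln 2 / 11.0 = 0.06301 h⁻¹
Fraction remaining after one interval: e^(−kτ) = e^(−0.06301 × 8.00) = 0.6040
R = 1 / (1 − 0.6040) = 2.526
Css,max = 44.1 × 2.526 = 111.4 µg/mL
Css,min = Css,max × e^(−kτ) = 111.4 × 0.6040 ≈ 67.3 µg/mL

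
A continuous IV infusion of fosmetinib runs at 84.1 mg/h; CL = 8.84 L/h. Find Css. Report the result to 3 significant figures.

Css = infusion rate / CL = 84.1 / 8.84 ≈ 9.51 µg/mL

9.51 µg/mL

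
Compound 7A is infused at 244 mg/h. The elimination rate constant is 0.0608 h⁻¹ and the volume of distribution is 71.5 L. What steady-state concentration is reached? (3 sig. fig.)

56.1 µg/mL

CL = k · V = 0.0608 × 71.5 = 4.347 L/h
Css = rate / CL = 244 / 4.347 ≈ 56.1 µg/mL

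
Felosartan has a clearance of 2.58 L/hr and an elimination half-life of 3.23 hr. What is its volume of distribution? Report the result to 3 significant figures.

k = ln 2 / t½ = ln 2 / 3.23 = 0.2146 hr⁻¹
V = CL / k = 2.58 / 0.2146 ≈ 12.0 L

12.0 L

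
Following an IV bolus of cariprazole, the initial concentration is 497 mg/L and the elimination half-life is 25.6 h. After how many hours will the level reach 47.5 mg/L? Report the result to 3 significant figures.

k = ln 2 / 25.6 = 0.02708 h⁻¹
C(t) = C₀ e^(−kt)  ⇒  t = ln(C₀/C) / k
t = ln(497/47.5) / 0.02708 = 2.348 / 0.02708 ≈ 86.7 hours

86.7 hours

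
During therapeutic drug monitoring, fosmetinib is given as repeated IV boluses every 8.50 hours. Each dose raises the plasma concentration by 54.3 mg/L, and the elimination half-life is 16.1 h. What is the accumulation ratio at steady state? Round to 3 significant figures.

k = ln 2 / 16.1 = 0.04305 h⁻¹
Fraction remaining after one interval: e^(−kτ) = e^(−0.04305 × 8.50) = 0.6935
R = 1 / (1 − 0.6935) = 1 / 0.3065 ≈ 3.26

3.26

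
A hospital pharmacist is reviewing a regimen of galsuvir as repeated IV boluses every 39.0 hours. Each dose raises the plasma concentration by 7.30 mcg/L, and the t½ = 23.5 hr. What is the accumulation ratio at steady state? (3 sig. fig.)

k = ln 2 / 23.5 = 0.02950 hr⁻¹
Fraction remaining after one interval: e^(−kτ) = e^(−0.02950 × 39.0) = 0.3165
R = 1 / (1 − 0.3165) = 1 / 0.6835 ≈ 1.46

1.46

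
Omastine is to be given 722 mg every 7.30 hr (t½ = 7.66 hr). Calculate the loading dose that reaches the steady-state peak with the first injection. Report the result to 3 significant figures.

1490 mg

k = ln 2 / 7.66 = 0.09049 hr⁻¹
Accumulation ratio R = 1 / (1 − e^(−kτ)) = 1 / (1 − e^(−0.09049×7.30)) = 1 / (1 − 0.5166) = 2.068
Loading dose = maintenance dose × R = 722 × 2.068 ≈ 1490 mg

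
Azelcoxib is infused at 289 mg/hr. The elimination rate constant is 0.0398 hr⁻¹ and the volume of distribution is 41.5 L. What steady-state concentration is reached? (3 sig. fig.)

175 mg/L

CL = k · V = 0.0398 × 41.5 = 1.652 L/hr
Css = rate / CL = 289 / 1.652 ≈ 175 mg/L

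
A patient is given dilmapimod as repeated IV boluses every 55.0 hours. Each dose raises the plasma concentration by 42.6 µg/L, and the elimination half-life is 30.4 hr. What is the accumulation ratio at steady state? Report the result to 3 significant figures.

k = ln 2 / 30.4 = 0.02280 hr⁻¹
Fraction remaining after one interval: e^(−kτ) = e^(−0.02280 × 55.0) = 0.2853
R = 1 / (1 − 0.2853) = 1 / 0.7147 ≈ 1.40

1.40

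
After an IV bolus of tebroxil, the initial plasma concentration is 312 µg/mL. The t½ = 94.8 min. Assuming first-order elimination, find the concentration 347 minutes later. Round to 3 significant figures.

24.7 µg/mL

k = ln 2 / 94.8 = 0.007312 min⁻¹
347 min is 3.660 half-lives, so C = 312 × (1/2)^3.660 = 312 × 0.07909 ≈ 24.7 µg/mL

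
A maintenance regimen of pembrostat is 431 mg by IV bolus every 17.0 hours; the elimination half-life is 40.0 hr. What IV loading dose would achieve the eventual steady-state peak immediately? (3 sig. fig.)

1690 mg

k = ln 2 / 40.0 = 0.01733 hr⁻¹
Accumulation ratio R = 1 / (1 − e^(−kτ)) = 1 / (1 − e^(−0.01733×17.0)) = 1 / (1 − 0.7448) = 3.919
Loading dose = maintenance dose × R = 431 × 3.919 ≈ 1690 mg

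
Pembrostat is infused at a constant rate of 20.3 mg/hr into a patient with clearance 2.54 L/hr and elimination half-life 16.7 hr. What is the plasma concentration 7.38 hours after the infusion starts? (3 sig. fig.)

2.11 mg/L

Css = rate / CL = 20.3 / 2.54 = 7.992 mg/L
k = ln 2 / 16.7 = 0.04151 hr⁻¹
C(t) = Css (1 − e^(−kt)) = 7.992 × (1 − e^(−0.3063)) = 7.992 × 0.2638 ≈ 2.11 mg/L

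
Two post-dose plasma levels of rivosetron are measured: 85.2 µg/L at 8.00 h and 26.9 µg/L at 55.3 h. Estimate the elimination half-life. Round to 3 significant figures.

k = ln(C₁/C₂) / (t₂ − t₁) = ln(85.2/26.9) / (55.3 − 8.00)
  = 1.153 / 47.30 = 0.02437 h⁻¹
t½ = ln 2 / k = ln 2 / 0.02437 ≈ 28.4 hours

28.4 hours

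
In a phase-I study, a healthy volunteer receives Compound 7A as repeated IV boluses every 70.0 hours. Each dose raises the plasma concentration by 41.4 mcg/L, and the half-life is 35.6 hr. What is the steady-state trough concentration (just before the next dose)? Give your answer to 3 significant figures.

k = ln 2 / 35.6 = 0.01947 hr⁻¹
Fraction remaining after one interval: e^(−kτ) = e^(−0.01947 × 70.0) = 0.2559
R = 1 / (1 − 0.2559) = 1.344
Css,max = 41.4 × 1.344 = 55.64 mcg/L
Css,min = Css,max × e^(−kτ) = 55.64 × 0.2559 ≈ 14.2 mcg/L

14.2 mcg/L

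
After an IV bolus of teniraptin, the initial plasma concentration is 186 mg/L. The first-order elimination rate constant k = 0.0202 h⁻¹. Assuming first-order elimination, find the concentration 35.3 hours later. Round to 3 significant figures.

C(t) = C₀ e^(−kt) = 186 × e^(−0.02020 × 35.3) = 186 × e^(−0.7131) = 186 × 0.4901 ≈ 91.2 mg/L

91.2 mg/L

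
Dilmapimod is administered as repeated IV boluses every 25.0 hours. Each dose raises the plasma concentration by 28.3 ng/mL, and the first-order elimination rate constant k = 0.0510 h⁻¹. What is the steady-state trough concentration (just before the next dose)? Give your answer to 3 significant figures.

11.0 ng/mL

Fraction remaining after one interval: e^(−kτ) = e^(−0.05100 × 25.0) = 0.2794
R = 1 / (1 − 0.2794) = 1.388
Css,max = 28.3 × 1.388 = 39.27 ng/mL
Css,min = Css,max × e^(−kτ) = 39.27 × 0.2794 ≈ 11.0 ng/mL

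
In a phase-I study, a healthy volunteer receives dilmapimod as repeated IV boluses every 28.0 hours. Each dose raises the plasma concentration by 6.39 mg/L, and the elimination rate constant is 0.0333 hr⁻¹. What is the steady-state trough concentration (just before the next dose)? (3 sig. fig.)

Fraction remaining after one interval: e^(−kτ) = e^(−0.03330 × 28.0) = 0.3936
R = 1 / (1 − 0.3936) = 1.649
Css,max = 6.39 × 1.649 = 10.54 mg/L
Css,min = Css,max × e^(−kτ) = 10.54 × 0.3936 ≈ 4.15 mg/L

4.15 mg/L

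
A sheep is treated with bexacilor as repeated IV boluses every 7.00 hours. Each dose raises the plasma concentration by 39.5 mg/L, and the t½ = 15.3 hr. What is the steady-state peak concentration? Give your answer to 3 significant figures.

k = ln 2 / 15.3 = 0.04530 hr⁻¹
Fraction remaining after one interval: e^(−kτ) = e^(−0.04530 × 7.00) = 0.7282
R = 1 / (1 − 0.7282) = 3.680
Css,max = 39.5 × 3.680 ≈ 145 mg/L

145 mg/L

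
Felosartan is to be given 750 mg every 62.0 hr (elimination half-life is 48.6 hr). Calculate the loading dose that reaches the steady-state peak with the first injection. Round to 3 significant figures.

k = ln 2 / 48.6 = 0.01426 hr⁻¹
Accumulation ratio R = 1 / (1 − e^(−kτ)) = 1 / (1 − e^(−0.01426×62.0)) = 1 / (1 − 0.4130) = 1.704
Loading dose = maintenance dose × R = 750 × 1.704 ≈ 1280 mg

1280 mg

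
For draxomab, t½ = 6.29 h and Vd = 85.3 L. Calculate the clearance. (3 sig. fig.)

9.40 L/h

k = ln 2 / t½ = ln 2 / 6.29 = 0.1102 h⁻¹
CL = k · V = 0.1102 × 85.3 ≈ 9.40 L/h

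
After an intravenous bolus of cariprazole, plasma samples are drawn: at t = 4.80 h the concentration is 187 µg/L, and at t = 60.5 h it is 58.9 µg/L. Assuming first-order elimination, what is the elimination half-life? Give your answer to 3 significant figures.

33.4 hours

k = ln(C₁/C₂) / (t₂ − t₁) = ln(187/58.9) / (60.5 − 4.80)
  = 1.155 / 55.70 = 0.02074 h⁻¹
t½ = ln 2 / k = ln 2 / 0.02074 ≈ 33.4 hours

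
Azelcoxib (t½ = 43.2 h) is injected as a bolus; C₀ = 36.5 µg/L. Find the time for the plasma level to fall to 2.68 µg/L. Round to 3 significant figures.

k = ln 2 / 43.2 = 0.01605 h⁻¹
C(t) = C₀ e^(−kt)  ⇒  t = ln(C₀/C) / k
t = ln(36.5/2.68) / 0.01605 = 2.611 / 0.01605 ≈ 163 hours

163 hours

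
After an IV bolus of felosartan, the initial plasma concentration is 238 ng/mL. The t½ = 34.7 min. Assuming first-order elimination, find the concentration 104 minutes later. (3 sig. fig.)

29.8 ng/mL

k = ln 2 / 34.7 = 0.01998 min⁻¹
C(t) = C₀ e^(−kt) = 238 × e^(−0.01998 × 104) = 238 × e^(−2.077) = 238 × 0.1252 ≈ 29.8 ng/mL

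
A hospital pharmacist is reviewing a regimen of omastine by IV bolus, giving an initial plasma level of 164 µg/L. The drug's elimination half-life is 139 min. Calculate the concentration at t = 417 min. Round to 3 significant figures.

20.5 µg/L

k = ln 2 / 139 = 0.004987 min⁻¹
417 min is 3.000 half-lives, so C = 164 × (1/2)^3.000 = 164 × 0.1250 ≈ 20.5 µg/L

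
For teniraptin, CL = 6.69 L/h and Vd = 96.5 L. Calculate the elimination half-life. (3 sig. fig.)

10.0 hours

k = CL / V = 6.69 / 96.5 = 0.06933 h⁻¹
t½ = ln 2 / k = ln 2 / 0.06933 ≈ 10.0 hours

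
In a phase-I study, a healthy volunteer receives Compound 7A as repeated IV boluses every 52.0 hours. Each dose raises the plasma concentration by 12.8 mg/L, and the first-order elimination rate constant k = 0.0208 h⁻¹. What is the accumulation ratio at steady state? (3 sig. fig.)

1.51

Fraction remaining after one interval: e^(−kτ) = e^(−0.02080 × 52.0) = 0.3391
R = 1 / (1 − 0.3391) = 1 / 0.6609 ≈ 1.51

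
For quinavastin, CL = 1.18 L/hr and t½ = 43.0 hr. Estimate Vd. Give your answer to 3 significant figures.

k = ln 2 / t½ = ln 2 / 43.0 = 0.01612 hr⁻¹
V = CL / k = 1.18 / 0.01612 ≈ 73.2 L

73.2 L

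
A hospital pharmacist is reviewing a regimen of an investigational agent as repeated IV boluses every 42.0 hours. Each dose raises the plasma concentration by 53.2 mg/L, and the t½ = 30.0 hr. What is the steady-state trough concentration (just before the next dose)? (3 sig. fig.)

32.5 mg/L

k = ln 2 / 30.0 = 0.02310 hr⁻¹
Fraction remaining after one interval: e^(−kτ) = e^(−0.02310 × 42.0) = 0.3789
R = 1 / (1 − 0.3789) = 1.610
Css,max = 53.2 × 1.610 = 85.66 mg/L
Css,min = Css,max × e^(−kτ) = 85.66 × 0.3789 ≈ 32.5 mg/L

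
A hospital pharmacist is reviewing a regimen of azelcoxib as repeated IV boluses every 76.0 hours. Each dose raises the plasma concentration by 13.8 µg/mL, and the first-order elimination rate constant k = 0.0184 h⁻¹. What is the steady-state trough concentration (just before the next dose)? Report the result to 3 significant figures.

4.53 µg/mL

Fraction remaining after one interval: e^(−kτ) = e^(−0.01840 × 76.0) = 0.2470
R = 1 / (1 − 0.2470) = 1.328
Css,max = 13.8 × 1.328 = 18.33 µg/mL
Css,min = Css,max × e^(−kτ) = 18.33 × 0.2470 ≈ 4.53 µg/mL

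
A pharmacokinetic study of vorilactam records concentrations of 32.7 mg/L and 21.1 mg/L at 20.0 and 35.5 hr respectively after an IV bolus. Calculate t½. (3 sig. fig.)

24.5 hours

k = ln(C₁/C₂) / (t₂ − t₁) = ln(32.7/21.1) / (35.5 − 20.0)
  = 0.4381 / 15.50 = 0.02826 hr⁻¹
t½ = ln 2 / k = ln 2 / 0.02826 ≈ 24.5 hours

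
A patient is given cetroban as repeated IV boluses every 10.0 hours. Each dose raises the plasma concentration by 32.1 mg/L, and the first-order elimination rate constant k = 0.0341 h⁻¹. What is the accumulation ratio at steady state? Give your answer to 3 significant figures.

Fraction remaining after one interval: e^(−kτ) = e^(−0.03410 × 10.0) = 0.7111
R = 1 / (1 − 0.7111) = 1 / 0.2889 ≈ 3.46

3.46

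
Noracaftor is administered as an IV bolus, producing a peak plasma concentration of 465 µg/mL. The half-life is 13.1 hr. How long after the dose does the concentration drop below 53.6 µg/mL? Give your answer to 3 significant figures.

k = ln 2 / 13.1 = 0.05291 hr⁻¹
C(t) = C₀ e^(−kt)  ⇒  t = ln(C₀/C) / k
t = ln(465/53.6) / 0.05291 = 2.160 / 0.05291 ≈ 40.8 hours

40.8 hours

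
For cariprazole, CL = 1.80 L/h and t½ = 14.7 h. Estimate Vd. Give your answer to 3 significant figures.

38.2 L

k = ln 2 / t½ = ln 2 / 14.7 = 0.04715 h⁻¹
V = CL / k = 1.80 / 0.04715 ≈ 38.2 L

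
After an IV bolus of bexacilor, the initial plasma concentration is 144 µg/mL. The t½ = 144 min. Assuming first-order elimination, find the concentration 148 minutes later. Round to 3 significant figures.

k = ln 2 / 144 = 0.004814 min⁻¹
148 min is 1.028 half-lives, so C = 144 × (1/2)^1.028 = 144 × 0.4905 ≈ 70.6 µg/mL

70.6 µg/mL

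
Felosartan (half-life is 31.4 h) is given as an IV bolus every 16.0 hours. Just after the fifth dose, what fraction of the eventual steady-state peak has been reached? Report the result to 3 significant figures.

0.829

k = ln 2 / 31.4 = 0.02207 h⁻¹
f_n = 1 − e^(−nkτ) = 1 − e^(−5 × 0.02207 × 16.0) = 1 − e^(−1.766) = 1 − 0.1710 ≈ 0.829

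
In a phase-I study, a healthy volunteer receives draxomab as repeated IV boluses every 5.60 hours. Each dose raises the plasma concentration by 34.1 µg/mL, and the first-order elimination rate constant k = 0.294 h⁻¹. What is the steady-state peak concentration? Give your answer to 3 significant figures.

Fraction remaining after one interval: e^(−kτ) = e^(−0.2940 × 5.60) = 0.1927
R = 1 / (1 − 0.1927) = 1.239
Css,max = 34.1 × 1.239 ≈ 42.2 µg/mL

42.2 µg/mL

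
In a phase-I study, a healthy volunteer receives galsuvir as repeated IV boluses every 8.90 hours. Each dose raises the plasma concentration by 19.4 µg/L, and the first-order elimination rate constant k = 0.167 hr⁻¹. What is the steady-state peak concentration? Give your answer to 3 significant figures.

25.1 µg/L

Fraction remaining after one interval: e^(−kτ) = e^(−0.1670 × 8.90) = 0.2262
R = 1 / (1 − 0.2262) = 1.292
Css,max = 19.4 × 1.292 ≈ 25.1 µg/L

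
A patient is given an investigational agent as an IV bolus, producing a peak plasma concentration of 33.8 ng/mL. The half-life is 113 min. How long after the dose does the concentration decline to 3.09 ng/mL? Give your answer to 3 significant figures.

390 minutes

k = ln 2 / 113 = 0.006134 min⁻¹
C(t) = C₀ e^(−kt)  ⇒  t = ln(C₀/C) / k
t = ln(33.8/3.09) / 0.006134 = 2.392 / 0.006134 ≈ 390 minutes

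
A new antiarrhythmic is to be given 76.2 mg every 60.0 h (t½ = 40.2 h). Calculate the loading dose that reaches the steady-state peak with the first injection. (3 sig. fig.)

k = ln 2 / 40.2 = 0.01724 h⁻¹
Accumulation ratio R = 1 / (1 − e^(−kτ)) = 1 / (1 − e^(−0.01724×60.0)) = 1 / (1 − 0.3554) = 1.551
Loading dose = maintenance dose × R = 76.2 × 1.551 ≈ 118 mg

118 mg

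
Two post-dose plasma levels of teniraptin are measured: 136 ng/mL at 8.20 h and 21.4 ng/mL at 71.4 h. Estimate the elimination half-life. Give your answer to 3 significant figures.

23.7 hours

k = ln(C₁/C₂) / (t₂ − t₁) = ln(136/21.4) / (71.4 − 8.20)
  = 1.849 / 63.20 = 0.02926 h⁻¹
t½ = ln 2 / k = ln 2 / 0.02926 ≈ 23.7 hours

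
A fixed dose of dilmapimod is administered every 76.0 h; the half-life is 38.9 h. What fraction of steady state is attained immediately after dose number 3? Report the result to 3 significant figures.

0.983

k = ln 2 / 38.9 = 0.01782 h⁻¹
f_n = 1 − e^(−nkτ) = 1 − e^(−3 × 0.01782 × 76.0) = 1 − e^(−4.063) = 1 − 0.01720 ≈ 0.983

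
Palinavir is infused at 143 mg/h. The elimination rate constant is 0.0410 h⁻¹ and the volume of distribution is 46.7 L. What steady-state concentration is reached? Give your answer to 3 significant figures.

CL = k · V = 0.0410 × 46.7 = 1.915 L/h
Css = rate / CL = 143 / 1.915 ≈ 74.7 µg/mL

74.7 µg/mL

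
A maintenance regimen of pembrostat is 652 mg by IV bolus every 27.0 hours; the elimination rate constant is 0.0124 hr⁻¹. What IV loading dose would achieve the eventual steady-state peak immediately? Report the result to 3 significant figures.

Accumulation ratio R = 1 / (1 − e^(−kτ)) = 1 / (1 − e^(−0.01240×27.0)) = 1 / (1 − 0.7155) = 3.515
Loading dose = maintenance dose × R = 652 × 3.515 ≈ 2290 mg

2290 mg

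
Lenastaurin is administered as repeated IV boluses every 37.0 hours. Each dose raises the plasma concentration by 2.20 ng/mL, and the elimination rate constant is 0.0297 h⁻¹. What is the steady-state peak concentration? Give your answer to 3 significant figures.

Fraction remaining after one interval: e^(−kτ) = e^(−0.02970 × 37.0) = 0.3332
R = 1 / (1 − 0.3332) = 1.500
Css,max = 2.20 × 1.500 ≈ 3.30 ng/mL

3.30 ng/mL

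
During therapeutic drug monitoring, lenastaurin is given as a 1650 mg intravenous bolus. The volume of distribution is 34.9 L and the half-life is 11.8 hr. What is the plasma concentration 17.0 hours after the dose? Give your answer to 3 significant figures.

17.4 µg/mL

C₀ = dose / V = 1650 / 34.9 = 47.28 µg/mL
k = ln 2 / 11.8 = 0.05874 hr⁻¹
C(t) = C₀ e^(−kt) = 47.28 × e^(−0.05874 × 17.0) = 47.28 × e^(−0.9986) = 47.28 × 0.3684 ≈ 17.4 µg/mL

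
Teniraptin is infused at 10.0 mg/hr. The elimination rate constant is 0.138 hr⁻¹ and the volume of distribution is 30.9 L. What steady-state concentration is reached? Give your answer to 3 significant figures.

CL = k · V = 0.138 × 30.9 = 4.264 L/hr
Css = rate / CL = 10.0 / 4.264 ≈ 2.35 µg/mL

2.35 µg/mL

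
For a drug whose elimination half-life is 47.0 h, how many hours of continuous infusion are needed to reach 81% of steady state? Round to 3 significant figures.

k = ln 2 / 47.0 = 0.01475 h⁻¹
f = 1 − e^(−kt)  ⇒  t = −ln(1 − f) / k
t = −ln(1 − 0.81) / 0.01475 = 1.661 / 0.01475 ≈ 113 hours

113 hours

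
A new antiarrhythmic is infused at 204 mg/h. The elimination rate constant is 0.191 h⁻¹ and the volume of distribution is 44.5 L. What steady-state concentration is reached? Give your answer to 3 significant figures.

CL = k · V = 0.191 × 44.5 = 8.499 L/h
Css = rate / CL = 204 / 8.499 ≈ 24.0 mg/L

24.0 mg/L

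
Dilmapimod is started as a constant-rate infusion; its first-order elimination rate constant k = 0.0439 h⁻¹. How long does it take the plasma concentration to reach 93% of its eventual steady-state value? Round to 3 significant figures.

60.6 hours

f = 1 − e^(−kt)  ⇒  t = −ln(1 − f) / k
t = −ln(1 − 0.93) / 0.04390 = 2.659 / 0.04390 ≈ 60.6 hours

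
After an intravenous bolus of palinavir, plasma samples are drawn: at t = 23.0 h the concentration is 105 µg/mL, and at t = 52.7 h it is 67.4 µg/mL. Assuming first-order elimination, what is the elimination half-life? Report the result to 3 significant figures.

46.4 hours

k = ln(C₁/C₂) / (t₂ − t₁) = ln(105/67.4) / (52.7 − 23.0)
  = 0.4433 / 29.70 = 0.01493 h⁻¹
t½ = ln 2 / k = ln 2 / 0.01493 ≈ 46.4 hours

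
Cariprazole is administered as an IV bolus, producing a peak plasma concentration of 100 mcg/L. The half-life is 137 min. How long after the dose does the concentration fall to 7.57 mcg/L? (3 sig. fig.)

k = ln 2 / 137 = 0.005059 min⁻¹
C(t) = C₀ e^(−kt)  ⇒  t = ln(C₀/C) / k
t = ln(100/7.57) / 0.005059 = 2.581 / 0.005059 ≈ 510 minutes

510 minutes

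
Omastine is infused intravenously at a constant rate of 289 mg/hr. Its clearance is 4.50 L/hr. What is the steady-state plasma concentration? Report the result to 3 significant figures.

64.2 µg/mL

Css = infusion rate / CL = 289 / 4.50 ≈ 64.2 µg/mL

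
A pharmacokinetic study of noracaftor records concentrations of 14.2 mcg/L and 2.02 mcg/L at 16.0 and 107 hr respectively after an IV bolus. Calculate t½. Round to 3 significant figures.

32.3 hours

k = ln(C₁/C₂) / (t₂ − t₁) = ln(14.2/2.02) / (107 − 16.0)
  = 1.950 / 91.00 = 0.02143 hr⁻¹
t½ = ln 2 / k = ln 2 / 0.02143 ≈ 32.3 hours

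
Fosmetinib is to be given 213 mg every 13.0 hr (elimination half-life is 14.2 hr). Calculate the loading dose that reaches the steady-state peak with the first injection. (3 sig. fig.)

k = ln 2 / 14.2 = 0.04881 hr⁻¹
Accumulation ratio R = 1 / (1 − e^(−kτ)) = 1 / (1 − e^(−0.04881×13.0)) = 1 / (1 − 0.5302) = 2.128
Loading dose = maintenance dose × R = 213 × 2.128 ≈ 453 mg

453 mg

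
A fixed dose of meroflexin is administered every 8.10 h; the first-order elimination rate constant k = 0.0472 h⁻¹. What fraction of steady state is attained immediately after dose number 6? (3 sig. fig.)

f_n = 1 − e^(−nkτ) = 1 − e^(−6 × 0.04720 × 8.10) = 1 − e^(−2.294) = 1 − 0.1009 ≈ 0.899

0.899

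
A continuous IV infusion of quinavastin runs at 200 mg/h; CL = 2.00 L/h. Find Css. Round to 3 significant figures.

Css = infusion rate / CL = 200 / 2.00 ≈ 100 µg/mL

100 µg/mL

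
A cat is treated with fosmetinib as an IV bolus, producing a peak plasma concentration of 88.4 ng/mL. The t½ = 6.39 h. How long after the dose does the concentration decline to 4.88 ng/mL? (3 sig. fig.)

k = ln 2 / 6.39 = 0.1085 h⁻¹
C(t) = C₀ e^(−kt)  ⇒  t = ln(C₀/C) / k
t = ln(88.4/4.88) / 0.1085 = 2.897 / 0.1085 ≈ 26.7 hours

26.7 hours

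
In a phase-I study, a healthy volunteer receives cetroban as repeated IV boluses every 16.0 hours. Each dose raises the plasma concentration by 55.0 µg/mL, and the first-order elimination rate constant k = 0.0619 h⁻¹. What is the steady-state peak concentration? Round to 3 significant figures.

Fraction remaining after one interval: e^(−kτ) = e^(−0.06190 × 16.0) = 0.3714
R = 1 / (1 − 0.3714) = 1.591
Css,max = 55.0 × 1.591 ≈ 87.5 µg/mL

87.5 µg/mL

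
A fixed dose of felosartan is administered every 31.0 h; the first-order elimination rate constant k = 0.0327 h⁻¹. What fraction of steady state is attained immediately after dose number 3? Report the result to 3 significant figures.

f_n = 1 − e^(−nkτ) = 1 − e^(−3 × 0.03270 × 31.0) = 1 − e^(−3.041) = 1 − 0.04778 ≈ 0.952

0.952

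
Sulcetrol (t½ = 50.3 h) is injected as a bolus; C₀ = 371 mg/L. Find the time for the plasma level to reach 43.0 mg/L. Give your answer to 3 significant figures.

k = ln 2 / 50.3 = 0.01378 h⁻¹
C(t) = C₀ e^(−kt)  ⇒  t = ln(C₀/C) / k
t = ln(371/43.0) / 0.01378 = 2.155 / 0.01378 ≈ 156 hours

156 hours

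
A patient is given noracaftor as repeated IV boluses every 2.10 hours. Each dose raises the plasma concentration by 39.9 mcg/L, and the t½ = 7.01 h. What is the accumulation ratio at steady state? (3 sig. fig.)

5.33

k = ln 2 / 7.01 = 0.09888 h⁻¹
Fraction remaining after one interval: e^(−kτ) = e^(−0.09888 × 2.10) = 0.8125
R = 1 / (1 − 0.8125) = 1 / 0.1875 ≈ 5.33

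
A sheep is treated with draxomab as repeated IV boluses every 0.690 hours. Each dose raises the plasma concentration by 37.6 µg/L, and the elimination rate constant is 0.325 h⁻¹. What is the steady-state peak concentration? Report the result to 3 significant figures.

Fraction remaining after one interval: e^(−kτ) = e^(−0.3250 × 0.690) = 0.7991
R = 1 / (1 − 0.7991) = 4.978
Css,max = 37.6 × 4.978 ≈ 187 µg/L

187 µg/L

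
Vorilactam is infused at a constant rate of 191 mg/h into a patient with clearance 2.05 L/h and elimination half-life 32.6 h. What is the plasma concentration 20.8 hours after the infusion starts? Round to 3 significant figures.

Css = rate / CL = 191 / 2.05 = 93.17 mg/L
k = ln 2 / 32.6 = 0.02126 h⁻¹
C(t) = Css (1 − e^(−kt)) = 93.17 × (1 − e^(−0.4423)) = 93.17 × 0.3574 ≈ 33.3 mg/L

33.3 mg/L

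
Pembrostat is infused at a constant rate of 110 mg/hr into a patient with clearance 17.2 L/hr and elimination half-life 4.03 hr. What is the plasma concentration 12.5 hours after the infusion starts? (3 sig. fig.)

5.65 µg/mL

Css = rate / CL = 110 / 17.2 = 6.395 µg/mL
k = ln 2 / 4.03 = 0.1720 hr⁻¹
C(t) = Css (1 − e^(−kt)) = 6.395 × (1 − e^(−2.150)) = 6.395 × 0.8835 ≈ 5.65 µg/mL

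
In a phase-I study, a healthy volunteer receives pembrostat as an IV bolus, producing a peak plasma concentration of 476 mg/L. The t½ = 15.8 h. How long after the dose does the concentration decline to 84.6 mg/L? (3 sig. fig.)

k = ln 2 / 15.8 = 0.04387 h⁻¹
C(t) = C₀ e^(−kt)  ⇒  t = ln(C₀/C) / k
t = ln(476/84.6) / 0.04387 = 1.727 / 0.04387 ≈ 39.4 hours

39.4 hours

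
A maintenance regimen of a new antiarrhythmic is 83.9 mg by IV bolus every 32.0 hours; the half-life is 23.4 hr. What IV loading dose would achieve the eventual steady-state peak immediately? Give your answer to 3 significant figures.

137 mg

k = ln 2 / 23.4 = 0.02962 hr⁻¹
Accumulation ratio R = 1 / (1 − e^(−kτ)) = 1 / (1 − e^(−0.02962×32.0)) = 1 / (1 − 0.3876) = 1.633
Loading dose = maintenance dose × R = 83.9 × 1.633 ≈ 137 mg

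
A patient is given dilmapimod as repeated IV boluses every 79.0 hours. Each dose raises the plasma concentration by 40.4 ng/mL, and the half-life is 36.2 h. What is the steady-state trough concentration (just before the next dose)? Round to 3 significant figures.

k = ln 2 / 36.2 = 0.01915 h⁻¹
Fraction remaining after one interval: e^(−kτ) = e^(−0.01915 × 79.0) = 0.2203
R = 1 / (1 − 0.2203) = 1.283
Css,max = 40.4 × 1.283 = 51.82 ng/mL
Css,min = Css,max × e^(−kτ) = 51.82 × 0.2203 ≈ 11.4 ng/mL

11.4 ng/mL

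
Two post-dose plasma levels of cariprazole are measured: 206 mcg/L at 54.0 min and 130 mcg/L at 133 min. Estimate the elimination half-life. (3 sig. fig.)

119 minutes

k = ln(C₁/C₂) / (t₂ − t₁) = ln(206/130) / (133 − 54.0)
  = 0.4603 / 79.00 = 0.005827 min⁻¹
t½ = ln 2 / k = ln 2 / 0.005827 ≈ 119 minutes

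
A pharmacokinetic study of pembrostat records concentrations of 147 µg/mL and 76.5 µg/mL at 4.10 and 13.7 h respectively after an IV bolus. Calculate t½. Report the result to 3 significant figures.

k = ln(C₁/C₂) / (t₂ − t₁) = ln(147/76.5) / (13.7 − 4.10)
  = 0.6531 / 9.600 = 0.06804 h⁻¹
t½ = ln 2 / k = ln 2 / 0.06804 ≈ 10.2 hours

10.2 hours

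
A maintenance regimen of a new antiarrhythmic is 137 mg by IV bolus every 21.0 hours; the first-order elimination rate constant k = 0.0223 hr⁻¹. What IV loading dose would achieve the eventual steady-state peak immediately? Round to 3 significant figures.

366 mg

Accumulation ratio R = 1 / (1 − e^(−kτ)) = 1 / (1 − e^(−0.02230×21.0)) = 1 / (1 − 0.6261) = 2.674
Loading dose = maintenance dose × R = 137 × 2.674 ≈ 366 mg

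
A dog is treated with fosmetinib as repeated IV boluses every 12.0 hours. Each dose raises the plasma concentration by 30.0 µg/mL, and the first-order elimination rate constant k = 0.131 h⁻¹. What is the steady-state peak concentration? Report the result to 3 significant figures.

Fraction remaining after one interval: e^(−kτ) = e^(−0.1310 × 12.0) = 0.2076
R = 1 / (1 − 0.2076) = 1.262
Css,max = 30.0 × 1.262 ≈ 37.9 µg/mL

37.9 µg/mL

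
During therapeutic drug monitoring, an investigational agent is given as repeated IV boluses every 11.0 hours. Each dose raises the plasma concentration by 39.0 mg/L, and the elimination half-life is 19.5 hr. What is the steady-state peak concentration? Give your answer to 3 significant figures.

k = ln 2 / 19.5 = 0.03555 hr⁻¹
Fraction remaining after one interval: e^(−kτ) = e^(−0.03555 × 11.0) = 0.6764
R = 1 / (1 − 0.6764) = 3.090
Css,max = 39.0 × 3.090 ≈ 121 mg/L

121 mg/L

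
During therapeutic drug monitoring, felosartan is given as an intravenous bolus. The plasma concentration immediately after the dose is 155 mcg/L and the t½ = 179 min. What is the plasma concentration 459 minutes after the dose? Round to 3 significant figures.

k = ln 2 / 179 = 0.003872 min⁻¹
459 min is 2.564 half-lives, so C = 155 × (1/2)^2.564 = 155 × 0.1691 ≈ 26.2 mcg/L

26.2 mcg/L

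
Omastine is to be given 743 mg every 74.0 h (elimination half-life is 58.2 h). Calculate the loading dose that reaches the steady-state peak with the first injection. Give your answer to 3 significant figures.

1270 mg

k = ln 2 / 58.2 = 0.01191 h⁻¹
Accumulation ratio R = 1 / (1 − e^(−kτ)) = 1 / (1 − e^(−0.01191×74.0)) = 1 / (1 − 0.4142) = 1.707
Loading dose = maintenance dose × R = 743 × 1.707 ≈ 1270 mg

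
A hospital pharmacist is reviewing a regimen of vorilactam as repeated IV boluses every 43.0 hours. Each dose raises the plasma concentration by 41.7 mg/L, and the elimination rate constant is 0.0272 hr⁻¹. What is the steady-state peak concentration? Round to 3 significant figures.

Fraction remaining after one interval: e^(−kτ) = e^(−0.02720 × 43.0) = 0.3105
R = 1 / (1 − 0.3105) = 1.450
Css,max = 41.7 × 1.450 ≈ 60.5 mg/L

60.5 mg/L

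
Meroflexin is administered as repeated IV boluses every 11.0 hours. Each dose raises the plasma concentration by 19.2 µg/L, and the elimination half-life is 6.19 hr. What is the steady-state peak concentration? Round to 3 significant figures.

27.1 µg/L

k = ln 2 / 6.19 = 0.1120 hr⁻¹
Fraction remaining after one interval: e^(−kτ) = e^(−0.1120 × 11.0) = 0.2918
R = 1 / (1 − 0.2918) = 1.412
Css,max = 19.2 × 1.412 ≈ 27.1 µg/L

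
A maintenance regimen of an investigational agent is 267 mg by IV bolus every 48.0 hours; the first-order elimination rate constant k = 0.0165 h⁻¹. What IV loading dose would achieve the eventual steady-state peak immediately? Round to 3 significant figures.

488 mg

Accumulation ratio R = 1 / (1 − e^(−kτ)) = 1 / (1 − e^(−0.01650×48.0)) = 1 / (1 − 0.4529) = 1.828
Loading dose = maintenance dose × R = 267 × 1.828 ≈ 488 mg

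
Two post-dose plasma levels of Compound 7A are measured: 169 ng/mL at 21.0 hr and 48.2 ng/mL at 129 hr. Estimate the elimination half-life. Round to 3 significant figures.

59.7 hours

k = ln(C₁/C₂) / (t₂ − t₁) = ln(169/48.2) / (129 − 21.0)
  = 1.255 / 108.0 = 0.01162 hr⁻¹
t½ = ln 2 / k = ln 2 / 0.01162 ≈ 59.7 hours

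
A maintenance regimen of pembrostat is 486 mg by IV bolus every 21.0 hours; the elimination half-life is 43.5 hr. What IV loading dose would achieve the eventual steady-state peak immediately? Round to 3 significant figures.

1710 mg

k = ln 2 / 43.5 = 0.01593 hr⁻¹
Accumulation ratio R = 1 / (1 − e^(−kτ)) = 1 / (1 − e^(−0.01593×21.0)) = 1 / (1 − 0.7156) = 3.516
Loading dose = maintenance dose × R = 486 × 3.516 ≈ 1710 mg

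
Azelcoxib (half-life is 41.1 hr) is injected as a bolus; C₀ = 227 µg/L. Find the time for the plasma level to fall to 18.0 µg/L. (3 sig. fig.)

150 hours

k = ln 2 / 41.1 = 0.01686 hr⁻¹
C(t) = C₀ e^(−kt)  ⇒  t = ln(C₀/C) / k
t = ln(227/18.0) / 0.01686 = 2.535 / 0.01686 ≈ 150 hours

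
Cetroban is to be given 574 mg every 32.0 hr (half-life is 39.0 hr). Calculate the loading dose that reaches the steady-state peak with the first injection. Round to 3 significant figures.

1320 mg

k = ln 2 / 39.0 = 0.01777 hr⁻¹
Accumulation ratio R = 1 / (1 − e^(−kτ)) = 1 / (1 − e^(−0.01777×32.0)) = 1 / (1 − 0.5662) = 2.305
Loading dose = maintenance dose × R = 574 × 2.305 ≈ 1320 mg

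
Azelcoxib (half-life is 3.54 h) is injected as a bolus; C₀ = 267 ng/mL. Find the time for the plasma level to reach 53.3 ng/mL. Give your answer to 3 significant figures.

k = ln 2 / 3.54 = 0.1958 h⁻¹
C(t) = C₀ e^(−kt)  ⇒  t = ln(C₀/C) / k
t = ln(267/53.3) / 0.1958 = 1.611 / 0.1958 ≈ 8.23 hours

8.23 hours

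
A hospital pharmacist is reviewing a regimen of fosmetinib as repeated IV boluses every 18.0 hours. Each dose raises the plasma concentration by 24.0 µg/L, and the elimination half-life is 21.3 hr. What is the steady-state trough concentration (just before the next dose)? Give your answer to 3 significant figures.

k = ln 2 / 21.3 = 0.03254 hr⁻¹
Fraction remaining after one interval: e^(−kτ) = e^(−0.03254 × 18.0) = 0.5567
R = 1 / (1 − 0.5567) = 2.256
Css,max = 24.0 × 2.256 = 54.14 µg/L
Css,min = Css,max × e^(−kτ) = 54.14 × 0.5567 ≈ 30.1 µg/L

30.1 µg/L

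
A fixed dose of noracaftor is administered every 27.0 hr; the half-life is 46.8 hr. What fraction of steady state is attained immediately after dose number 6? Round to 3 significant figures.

k = ln 2 / 46.8 = 0.01481 hr⁻¹
f_n = 1 − e^(−nkτ) = 1 − e^(−6 × 0.01481 × 27.0) = 1 − e^(−2.399) = 1 − 0.09078 ≈ 0.909

0.909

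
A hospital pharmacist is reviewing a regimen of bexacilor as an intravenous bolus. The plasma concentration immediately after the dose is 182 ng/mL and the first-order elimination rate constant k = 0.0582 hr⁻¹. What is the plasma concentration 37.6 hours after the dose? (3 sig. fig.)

20.4 ng/mL

C(t) = C₀ e^(−kt) = 182 × e^(−0.05820 × 37.6) = 182 × e^(−2.188) = 182 × 0.1121 ≈ 20.4 ng/mL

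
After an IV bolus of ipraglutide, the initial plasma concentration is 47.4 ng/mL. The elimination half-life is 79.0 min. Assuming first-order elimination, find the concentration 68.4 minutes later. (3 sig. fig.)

26.0 ng/mL

k = ln 2 / 79.0 = 0.008774 min⁻¹
68.4 min is 0.8658 half-lives, so C = 47.4 × (1/2)^0.8658 = 47.4 × 0.5487 ≈ 26.0 ng/mL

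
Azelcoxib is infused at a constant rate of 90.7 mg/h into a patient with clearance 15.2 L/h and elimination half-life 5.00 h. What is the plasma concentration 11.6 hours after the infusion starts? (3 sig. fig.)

4.77 mg/L

Css = rate / CL = 90.7 / 15.2 = 5.967 mg/L
k = ln 2 / 5.00 = 0.1386 h⁻¹
C(t) = Css (1 − e^(−kt)) = 5.967 × (1 − e^(−1.608)) = 5.967 × 0.7997 ≈ 4.77 mg/L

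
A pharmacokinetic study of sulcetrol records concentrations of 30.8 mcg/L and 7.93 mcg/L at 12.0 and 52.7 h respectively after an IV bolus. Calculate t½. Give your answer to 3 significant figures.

20.8 hours

k = ln(C₁/C₂) / (t₂ − t₁) = ln(30.8/7.93) / (52.7 − 12.0)
  = 1.357 / 40.70 = 0.03334 h⁻¹
t½ = ln 2 / k = ln 2 / 0.03334 ≈ 20.8 hours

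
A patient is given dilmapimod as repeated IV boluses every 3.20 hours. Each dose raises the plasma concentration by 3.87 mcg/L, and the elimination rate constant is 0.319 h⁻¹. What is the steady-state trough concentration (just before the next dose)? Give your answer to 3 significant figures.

Fraction remaining after one interval: e^(−kτ) = e^(−0.3190 × 3.20) = 0.3603
R = 1 / (1 − 0.3603) = 1.563
Css,max = 3.87 × 1.563 = 6.050 mcg/L
Css,min = Css,max × e^(−kτ) = 6.050 × 0.3603 ≈ 2.18 mcg/L

2.18 mcg/L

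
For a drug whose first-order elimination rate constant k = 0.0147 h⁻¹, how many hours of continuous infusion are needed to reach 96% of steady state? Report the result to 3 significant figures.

f = 1 − e^(−kt)  ⇒  t = −ln(1 − f) / k
t = −ln(1 − 0.96) / 0.01470 = 3.219 / 0.01470 ≈ 219 hours

219 hours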